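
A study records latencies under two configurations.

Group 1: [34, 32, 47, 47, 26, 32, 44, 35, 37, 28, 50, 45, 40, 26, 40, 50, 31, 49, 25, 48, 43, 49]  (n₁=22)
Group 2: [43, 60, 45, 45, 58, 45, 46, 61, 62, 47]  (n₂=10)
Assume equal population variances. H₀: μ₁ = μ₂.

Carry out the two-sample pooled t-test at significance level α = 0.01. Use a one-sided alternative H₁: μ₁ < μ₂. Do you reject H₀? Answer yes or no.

x̄₁=39.000, s₁=8.707, n₁=22
x̄₂=51.200, s₂=7.913, n₂=10
s_p² = [21·8.707² + 9·7.913²]/30 = 71.8533
SE = √(s_p²·(1/22+1/10)) = 3.2329
t = (39.000−51.200)/3.2329 = -3.7737
df = 30
p-value (one-sided, H₁ less) = 0.00035
At α=0.01: p < α → reject H₀

reject H₀: yes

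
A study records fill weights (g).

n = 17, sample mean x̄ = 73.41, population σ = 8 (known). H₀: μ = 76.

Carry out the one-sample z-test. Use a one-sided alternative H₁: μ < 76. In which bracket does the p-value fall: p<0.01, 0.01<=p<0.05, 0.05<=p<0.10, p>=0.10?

SE = σ/√n = 8/√17 = 1.9403
z = (x̄−μ₀)/SE = (73.41−76)/1.9403 = -1.3349
p-value (one-sided, H₁ less) = 0.09096
→ bracket: 0.05<=p<0.10

p-value bracket: 0.05<=p<0.10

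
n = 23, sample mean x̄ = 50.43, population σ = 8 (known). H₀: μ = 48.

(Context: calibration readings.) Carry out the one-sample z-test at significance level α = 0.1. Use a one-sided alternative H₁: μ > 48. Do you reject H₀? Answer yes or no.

SE = σ/√n = 8/√23 = 1.6681
z = (x̄−μ₀)/SE = (50.43−48)/1.6681 = 1.4567
p-value (one-sided, H₁ greater) = 0.07259
At α=0.1: p < α → reject H₀

reject H₀: yes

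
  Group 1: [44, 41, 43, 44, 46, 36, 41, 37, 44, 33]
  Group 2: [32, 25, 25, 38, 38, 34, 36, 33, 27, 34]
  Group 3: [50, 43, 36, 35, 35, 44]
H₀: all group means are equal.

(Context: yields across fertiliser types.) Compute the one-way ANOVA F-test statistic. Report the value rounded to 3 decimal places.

test statistic = 9.088

Group means [40.90, 32.20, 40.50], grand mean 37.462
SSB = Σnᵢ(x̄ᵢ−x̄)² = 450.462; SSW = ΣΣ(x−x̄ᵢ)² = 570.000
MSB = 450.462/2 = 225.2308; MSW = 570.000/23 = 24.7826
F = MSB/MSW = 9.0883
df = (2, 23)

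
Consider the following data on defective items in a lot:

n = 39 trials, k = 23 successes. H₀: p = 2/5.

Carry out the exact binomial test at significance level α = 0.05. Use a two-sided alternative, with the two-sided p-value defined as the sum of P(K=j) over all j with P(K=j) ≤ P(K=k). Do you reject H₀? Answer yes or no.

Exact binomial: n=39, k=23, p₀=2/5=0.4000
P(X=j) = C(n,j)·p₀^j·(1−p₀)^(n−j); p = Σ P(X=j) over j with P(X=j) ≤ P(X=23)
p-value (two-sided) = 0.02104
At α=0.05: p < α → reject H₀

reject H₀: yes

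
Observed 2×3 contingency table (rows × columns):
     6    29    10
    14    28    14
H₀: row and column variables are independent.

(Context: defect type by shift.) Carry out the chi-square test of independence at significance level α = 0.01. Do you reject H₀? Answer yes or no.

reject H₀: no

Row totals [45, 56], col totals [20, 57, 24], n=101
χ² = (6−8.91)²/8.91 + (29−25.40)²/25.40 + (10−10.69)²/10.69 + (14−11.09)²/11.09 + (28−31.60)²/31.60 + (14−13.31)²/13.31 = 2.7184
df = 2
p-value (upper-tail) = 0.25686
At α=0.01: p ≥ α → fail to reject H₀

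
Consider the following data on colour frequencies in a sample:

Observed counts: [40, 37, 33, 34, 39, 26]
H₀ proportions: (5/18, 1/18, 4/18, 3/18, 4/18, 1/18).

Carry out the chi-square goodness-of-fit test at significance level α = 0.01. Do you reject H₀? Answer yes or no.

n = 209; E_i = n·p_i = [58.06, 11.61, 46.44, 34.83, 46.44, 11.61]
χ² = (40−58.06)²/58.06 + (37−11.61)²/11.61 + (33−46.44)²/46.44 + (34−34.83)²/34.83 + (39−46.44)²/46.44 + (26−11.61)²/11.61 = 84.0670
df = 5
p-value (upper-tail) = 0.00000
At α=0.01: p < α → reject H₀

reject H₀: yes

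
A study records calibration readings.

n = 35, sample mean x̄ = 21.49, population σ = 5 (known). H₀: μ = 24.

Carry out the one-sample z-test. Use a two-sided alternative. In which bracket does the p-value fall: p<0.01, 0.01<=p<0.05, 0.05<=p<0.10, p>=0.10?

p-value bracket: p<0.01

SE = σ/√n = 5/√35 = 0.8452
z = (x̄−μ₀)/SE = (21.49−24)/0.8452 = -2.9699
p-value (two-sided) = 0.00298
→ bracket: p<0.01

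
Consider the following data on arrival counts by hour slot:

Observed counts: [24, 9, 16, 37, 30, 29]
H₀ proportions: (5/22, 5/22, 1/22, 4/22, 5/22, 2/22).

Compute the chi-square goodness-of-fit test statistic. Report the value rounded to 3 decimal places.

test statistic = 56.816

n = 145; E_i = n·p_i = [32.95, 32.95, 6.59, 26.36, 32.95, 13.18]
χ² = (24−32.95)²/32.95 + (9−32.95)²/32.95 + (16−6.59)²/6.59 + (37−26.36)²/26.36 + (30−32.95)²/32.95 + (29−13.18)²/13.18 = 56.8159
df = 5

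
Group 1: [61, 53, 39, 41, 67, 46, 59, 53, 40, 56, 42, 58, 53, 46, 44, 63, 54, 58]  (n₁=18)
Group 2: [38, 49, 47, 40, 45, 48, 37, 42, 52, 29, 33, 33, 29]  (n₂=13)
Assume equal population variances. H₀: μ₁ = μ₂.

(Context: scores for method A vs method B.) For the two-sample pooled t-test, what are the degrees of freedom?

degrees of freedom = 29

df = n₁ + n₂ − 2 = 18 + 13 − 2 = 29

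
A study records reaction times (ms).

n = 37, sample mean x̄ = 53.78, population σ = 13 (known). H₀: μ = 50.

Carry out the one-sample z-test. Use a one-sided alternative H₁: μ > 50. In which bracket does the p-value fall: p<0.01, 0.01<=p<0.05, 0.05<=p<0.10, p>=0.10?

p-value bracket: 0.01<=p<0.05

SE = σ/√n = 13/√37 = 2.1372
z = (x̄−μ₀)/SE = (53.78−50)/2.1372 = 1.7687
p-value (one-sided, H₁ greater) = 0.03847
→ bracket: 0.01<=p<0.05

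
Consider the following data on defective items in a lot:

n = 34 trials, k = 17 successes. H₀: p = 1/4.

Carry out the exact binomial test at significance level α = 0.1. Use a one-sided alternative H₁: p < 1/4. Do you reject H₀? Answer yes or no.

Exact binomial: n=34, k=17, p₀=1/4=0.2500
P(X≤17) from Σ C(n,i)·p₀^i·(1−p₀)^(n−i)
p-value (one-sided, H₁ less) = 0.99956
At α=0.1: p ≥ α → fail to reject H₀

reject H₀: no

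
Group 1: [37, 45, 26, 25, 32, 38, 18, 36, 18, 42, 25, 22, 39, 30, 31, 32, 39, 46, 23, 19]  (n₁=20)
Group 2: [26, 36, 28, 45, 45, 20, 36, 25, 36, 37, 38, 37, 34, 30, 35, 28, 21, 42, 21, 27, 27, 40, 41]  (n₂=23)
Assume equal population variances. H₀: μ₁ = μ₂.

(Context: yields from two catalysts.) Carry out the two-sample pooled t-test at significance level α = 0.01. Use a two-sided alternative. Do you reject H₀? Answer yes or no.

reject H₀: no

x̄₁=31.150, s₁=8.905, n₁=20
x̄₂=32.826, s₂=7.602, n₂=23
s_p² = [19·8.905² + 22·7.602²]/41 = 67.7525
SE = √(s_p²·(1/20+1/23)) = 2.5166
t = (31.150−32.826)/2.5166 = -0.6660
df = 41
p-value (two-sided) = 0.50914
At α=0.01: p ≥ α → fail to reject H₀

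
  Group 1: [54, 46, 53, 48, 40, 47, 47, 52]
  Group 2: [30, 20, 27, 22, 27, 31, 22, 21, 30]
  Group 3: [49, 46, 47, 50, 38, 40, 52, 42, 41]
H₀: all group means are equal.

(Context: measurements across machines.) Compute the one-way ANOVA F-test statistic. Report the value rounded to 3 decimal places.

Group means [48.38, 25.56, 45.00], grand mean 39.308
SSB = Σnᵢ(x̄ᵢ−x̄)² = 2651.441; SSW = ΣΣ(x−x̄ᵢ)² = 490.097
MSB = 2651.441/2 = 1325.7206; MSW = 490.097/23 = 21.3086
F = MSB/MSW = 62.2154
df = (2, 23)

test statistic = 62.215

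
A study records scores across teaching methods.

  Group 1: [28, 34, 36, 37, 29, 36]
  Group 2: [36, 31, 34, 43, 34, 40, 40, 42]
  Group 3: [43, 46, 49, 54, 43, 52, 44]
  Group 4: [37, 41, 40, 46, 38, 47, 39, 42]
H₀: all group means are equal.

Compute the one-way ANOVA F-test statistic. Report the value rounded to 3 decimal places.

Group means [33.33, 37.50, 47.29, 41.25], grand mean 40.034
SSB = Σnᵢ(x̄ᵢ−x̄)² = 700.704; SSW = ΣΣ(x−x̄ᵢ)² = 418.262
MSB = 700.704/3 = 233.5679; MSW = 418.262/25 = 16.7305
F = MSB/MSW = 13.9606
df = (3, 25)

test statistic = 13.961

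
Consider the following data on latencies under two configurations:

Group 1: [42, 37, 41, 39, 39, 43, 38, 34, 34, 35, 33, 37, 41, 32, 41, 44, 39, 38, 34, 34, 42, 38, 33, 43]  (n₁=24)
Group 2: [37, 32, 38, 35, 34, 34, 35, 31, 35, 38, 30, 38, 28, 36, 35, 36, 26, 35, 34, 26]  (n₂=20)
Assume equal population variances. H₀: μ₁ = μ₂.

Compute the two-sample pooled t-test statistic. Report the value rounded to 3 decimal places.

x̄₁=37.958, s₁=3.665, n₁=24
x̄₂=33.650, s₂=3.703, n₂=20
s_p² = [23·3.665² + 19·3.703²]/42 = 13.5597
SE = √(s_p²·(1/24+1/20)) = 1.1149
t = (37.958−33.650)/1.1149 = 3.8644
df = 42

test statistic = 3.864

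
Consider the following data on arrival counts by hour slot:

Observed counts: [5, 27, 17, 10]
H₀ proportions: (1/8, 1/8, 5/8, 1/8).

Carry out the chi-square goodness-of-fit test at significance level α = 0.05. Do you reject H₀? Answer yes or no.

reject H₀: yes

n = 59; E_i = n·p_i = [7.38, 7.38, 36.88, 7.38]
χ² = (5−7.38)²/7.38 + (27−7.38)²/7.38 + (17−36.88)²/36.88 + (10−7.38)²/7.38 = 64.6339
df = 3
p-value (upper-tail) = 0.00000
At α=0.05: p < α → reject H₀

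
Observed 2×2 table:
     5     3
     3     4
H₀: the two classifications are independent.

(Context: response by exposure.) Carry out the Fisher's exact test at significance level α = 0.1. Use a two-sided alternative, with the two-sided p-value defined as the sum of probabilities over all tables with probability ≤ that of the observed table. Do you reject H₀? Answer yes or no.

reject H₀: no

Margins: r₁=8, r₂=7, c₁=8, c₂=7, n=15
p_obs = C(8,5)·C(7,3)/C(15,8); sum pmf over tables with pmf ≤ p_obs
p-value (two-sided) = 0.61927
At α=0.1: p ≥ α → fail to reject H₀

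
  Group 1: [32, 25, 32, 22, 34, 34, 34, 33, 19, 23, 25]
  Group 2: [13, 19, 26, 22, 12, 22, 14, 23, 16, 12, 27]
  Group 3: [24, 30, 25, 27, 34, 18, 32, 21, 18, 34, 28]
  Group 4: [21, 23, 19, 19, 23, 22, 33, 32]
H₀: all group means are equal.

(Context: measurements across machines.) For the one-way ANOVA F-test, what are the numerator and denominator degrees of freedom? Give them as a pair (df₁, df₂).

k = 4 groups, N = 41 total
df = (k−1, N−k) = (4−1, 41−4) = (3, 37)

degrees of freedom = [3, 37]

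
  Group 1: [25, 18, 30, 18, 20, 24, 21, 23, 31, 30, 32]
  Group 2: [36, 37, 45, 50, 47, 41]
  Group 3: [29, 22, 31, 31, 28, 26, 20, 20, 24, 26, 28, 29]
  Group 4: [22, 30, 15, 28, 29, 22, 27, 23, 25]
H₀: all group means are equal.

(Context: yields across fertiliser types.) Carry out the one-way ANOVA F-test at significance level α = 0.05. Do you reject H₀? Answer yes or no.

Group means [24.73, 42.67, 26.17, 24.56], grand mean 27.974
SSB = Σnᵢ(x̄ᵢ−x̄)² = 1555.570; SSW = ΣΣ(x−x̄ᵢ)² = 777.404
MSB = 1555.570/3 = 518.5232; MSW = 777.404/34 = 22.8648
F = MSB/MSW = 22.6778
df = (3, 34)
p-value (upper-tail) = 0.00000
At α=0.05: p < α → reject H₀

reject H₀: yes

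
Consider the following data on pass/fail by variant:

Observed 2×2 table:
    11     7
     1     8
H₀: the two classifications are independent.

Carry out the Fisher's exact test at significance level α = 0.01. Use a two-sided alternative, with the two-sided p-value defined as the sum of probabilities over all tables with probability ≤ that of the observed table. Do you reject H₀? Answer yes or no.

Margins: r₁=18, r₂=9, c₁=12, c₂=15, n=27
p_obs = C(18,11)·C(9,1)/C(27,12); sum pmf over tables with pmf ≤ p_obs
p-value (two-sided) = 0.01918
At α=0.01: p ≥ α → fail to reject H₀

reject H₀: no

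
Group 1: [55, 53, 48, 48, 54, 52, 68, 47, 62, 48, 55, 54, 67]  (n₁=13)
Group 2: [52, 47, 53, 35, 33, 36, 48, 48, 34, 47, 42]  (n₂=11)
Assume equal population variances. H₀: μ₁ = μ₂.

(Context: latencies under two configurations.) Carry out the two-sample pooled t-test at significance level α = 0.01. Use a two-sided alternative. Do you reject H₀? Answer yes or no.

reject H₀: yes

x̄₁=54.692, s₁=6.993, n₁=13
x̄₂=43.182, s₂=7.468, n₂=11
s_p² = [12·6.993² + 10·7.468²]/22 = 52.0184
SE = √(s_p²·(1/13+1/11)) = 2.9547
t = (54.692−43.182)/2.9547 = 3.8956
df = 22
p-value (two-sided) = 0.00078
At α=0.01: p < α → reject H₀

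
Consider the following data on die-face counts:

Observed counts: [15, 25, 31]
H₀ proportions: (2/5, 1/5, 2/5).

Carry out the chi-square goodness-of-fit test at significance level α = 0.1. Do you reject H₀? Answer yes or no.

reject H₀: yes

n = 71; E_i = n·p_i = [28.40, 14.20, 28.40]
χ² = (15−28.40)²/28.40 + (25−14.20)²/14.20 + (31−28.40)²/28.40 = 14.7746
df = 2
p-value (upper-tail) = 0.00062
At α=0.1: p < α → reject H₀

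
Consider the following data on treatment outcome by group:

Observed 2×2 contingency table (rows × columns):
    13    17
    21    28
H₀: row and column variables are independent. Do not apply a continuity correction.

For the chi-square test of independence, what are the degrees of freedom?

df = (r−1)(c−1) = (2−1)·(2−1) = 1

degrees of freedom = 1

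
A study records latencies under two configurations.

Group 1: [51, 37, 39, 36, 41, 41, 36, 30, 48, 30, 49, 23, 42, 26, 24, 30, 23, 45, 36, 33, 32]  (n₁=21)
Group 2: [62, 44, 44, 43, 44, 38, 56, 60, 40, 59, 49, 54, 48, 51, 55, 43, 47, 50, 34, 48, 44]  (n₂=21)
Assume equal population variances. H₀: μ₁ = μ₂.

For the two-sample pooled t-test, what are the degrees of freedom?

df = n₁ + n₂ − 2 = 21 + 21 − 2 = 40

degrees of freedom = 40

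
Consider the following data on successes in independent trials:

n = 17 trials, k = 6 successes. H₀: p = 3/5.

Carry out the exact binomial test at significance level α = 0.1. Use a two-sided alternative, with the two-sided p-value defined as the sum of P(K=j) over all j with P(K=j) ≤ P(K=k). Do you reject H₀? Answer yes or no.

reject H₀: yes

Exact binomial: n=17, k=6, p₀=3/5=0.6000
P(X=j) = C(n,j)·p₀^j·(1−p₀)^(n−j); p = Σ P(X=j) over j with P(X=j) ≤ P(X=6)
p-value (two-sided) = 0.04713
At α=0.1: p < α → reject H₀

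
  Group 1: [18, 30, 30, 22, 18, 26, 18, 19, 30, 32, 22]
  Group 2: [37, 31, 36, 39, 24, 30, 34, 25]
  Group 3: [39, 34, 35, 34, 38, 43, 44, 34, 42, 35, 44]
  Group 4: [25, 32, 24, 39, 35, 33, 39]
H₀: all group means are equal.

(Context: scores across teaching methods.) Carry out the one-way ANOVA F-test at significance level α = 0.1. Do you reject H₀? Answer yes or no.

Group means [24.09, 32.00, 38.36, 32.43], grand mean 31.622
SSB = Σnᵢ(x̄ᵢ−x̄)² = 1129.534; SSW = ΣΣ(x−x̄ᵢ)² = 927.169
MSB = 1129.534/3 = 376.5113; MSW = 927.169/33 = 28.0960
F = MSB/MSW = 13.4009
df = (3, 33)
p-value (upper-tail) = 0.00001
At α=0.1: p < α → reject H₀

reject H₀: yes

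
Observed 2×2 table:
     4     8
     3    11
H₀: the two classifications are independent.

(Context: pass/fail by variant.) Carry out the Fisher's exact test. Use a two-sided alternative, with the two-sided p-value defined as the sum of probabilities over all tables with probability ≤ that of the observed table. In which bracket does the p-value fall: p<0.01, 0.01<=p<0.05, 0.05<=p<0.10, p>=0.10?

p-value bracket: p>=0.10

Margins: r₁=12, r₂=14, c₁=7, c₂=19, n=26
p_obs = C(12,4)·C(14,3)/C(26,7); sum pmf over tables with pmf ≤ p_obs
p-value (two-sided) = 0.66522
→ bracket: p>=0.10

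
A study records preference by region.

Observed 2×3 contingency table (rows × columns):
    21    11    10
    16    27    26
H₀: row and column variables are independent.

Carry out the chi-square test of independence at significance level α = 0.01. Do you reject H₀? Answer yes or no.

Row totals [42, 69], col totals [37, 38, 36], n=111
χ² = (21−14.00)²/14.00 + (11−14.38)²/14.38 + (10−13.62)²/13.62 + (16−23.00)²/23.00 + (27−23.62)²/23.62 + (26−22.38)²/22.38 = 8.4564
df = 2
p-value (upper-tail) = 0.01458
At α=0.01: p ≥ α → fail to reject H₀

reject H₀: no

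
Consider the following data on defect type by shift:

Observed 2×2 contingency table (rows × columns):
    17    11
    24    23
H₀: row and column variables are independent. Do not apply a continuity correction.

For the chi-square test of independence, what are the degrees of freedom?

degrees of freedom = 1

df = (r−1)(c−1) = (2−1)·(2−1) = 1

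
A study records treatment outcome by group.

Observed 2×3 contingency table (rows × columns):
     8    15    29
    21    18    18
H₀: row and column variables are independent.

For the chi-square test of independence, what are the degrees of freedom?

df = (r−1)(c−1) = (2−1)·(3−1) = 2

degrees of freedom = 2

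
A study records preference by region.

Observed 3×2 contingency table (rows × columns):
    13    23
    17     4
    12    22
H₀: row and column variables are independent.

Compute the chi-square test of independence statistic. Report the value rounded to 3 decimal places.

Row totals [36, 21, 34], col totals [42, 49], n=91
χ² = (13−16.62)²/16.62 + (23−19.38)²/19.38 + (17−9.69)²/9.69 + (4−11.31)²/11.31 + (12−15.69)²/15.69 + (22−18.31)²/18.31 = 13.3069
df = 2

test statistic = 13.307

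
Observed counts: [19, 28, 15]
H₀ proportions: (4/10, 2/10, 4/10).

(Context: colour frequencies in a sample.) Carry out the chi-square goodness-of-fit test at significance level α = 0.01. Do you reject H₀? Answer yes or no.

n = 62; E_i = n·p_i = [24.80, 12.40, 24.80]
χ² = (19−24.80)²/24.80 + (28−12.40)²/12.40 + (15−24.80)²/24.80 = 24.8548
df = 2
p-value (upper-tail) = 0.00000
At α=0.01: p < α → reject H₀

reject H₀: yes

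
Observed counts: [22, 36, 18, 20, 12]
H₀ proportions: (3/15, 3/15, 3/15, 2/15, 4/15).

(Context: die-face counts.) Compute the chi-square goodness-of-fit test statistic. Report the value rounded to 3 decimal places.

n = 108; E_i = n·p_i = [21.60, 21.60, 21.60, 14.40, 28.80]
χ² = (22−21.60)²/21.60 + (36−21.60)²/21.60 + (18−21.60)²/21.60 + (20−14.40)²/14.40 + (12−28.80)²/28.80 = 22.1852
df = 4

test statistic = 22.185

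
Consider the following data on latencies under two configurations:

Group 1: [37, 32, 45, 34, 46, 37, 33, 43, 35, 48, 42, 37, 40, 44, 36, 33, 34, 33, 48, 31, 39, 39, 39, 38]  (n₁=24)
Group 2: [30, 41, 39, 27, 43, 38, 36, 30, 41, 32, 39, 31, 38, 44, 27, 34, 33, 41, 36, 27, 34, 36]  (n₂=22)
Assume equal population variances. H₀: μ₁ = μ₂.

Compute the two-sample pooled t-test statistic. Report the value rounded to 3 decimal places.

x̄₁=38.458, s₁=5.107, n₁=24
x̄₂=35.318, s₂=5.241, n₂=22
s_p² = [23·5.107² + 21·5.241²]/44 = 26.7439
SE = √(s_p²·(1/24+1/22)) = 1.5264
t = (38.458−35.318)/1.5264 = 2.0572
df = 44

test statistic = 2.057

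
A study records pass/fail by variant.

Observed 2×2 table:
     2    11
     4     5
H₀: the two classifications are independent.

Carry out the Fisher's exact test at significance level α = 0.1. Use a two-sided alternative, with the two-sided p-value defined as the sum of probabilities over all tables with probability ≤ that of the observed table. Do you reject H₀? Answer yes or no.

Margins: r₁=13, r₂=9, c₁=6, c₂=16, n=22
p_obs = C(13,2)·C(9,4)/C(22,6); sum pmf over tables with pmf ≤ p_obs
p-value (two-sided) = 0.17780
At α=0.1: p ≥ α → fail to reject H₀

reject H₀: no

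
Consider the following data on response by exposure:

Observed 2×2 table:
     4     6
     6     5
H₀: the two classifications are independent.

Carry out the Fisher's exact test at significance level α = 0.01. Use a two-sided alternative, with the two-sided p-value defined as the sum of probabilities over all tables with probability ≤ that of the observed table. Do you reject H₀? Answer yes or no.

reject H₀: no

Margins: r₁=10, r₂=11, c₁=10, c₂=11, n=21
p_obs = C(10,4)·C(11,6)/C(21,10); sum pmf over tables with pmf ≤ p_obs
p-value (two-sided) = 0.66992
At α=0.01: p ≥ α → fail to reject H₀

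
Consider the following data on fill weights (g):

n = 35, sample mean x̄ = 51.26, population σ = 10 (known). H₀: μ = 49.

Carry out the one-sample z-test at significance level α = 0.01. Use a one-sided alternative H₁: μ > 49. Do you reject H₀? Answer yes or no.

reject H₀: no

SE = σ/√n = 10/√35 = 1.6903
z = (x̄−μ₀)/SE = (51.26−49)/1.6903 = 1.3370
p-value (one-sided, H₁ greater) = 0.09061
At α=0.01: p ≥ α → fail to reject H₀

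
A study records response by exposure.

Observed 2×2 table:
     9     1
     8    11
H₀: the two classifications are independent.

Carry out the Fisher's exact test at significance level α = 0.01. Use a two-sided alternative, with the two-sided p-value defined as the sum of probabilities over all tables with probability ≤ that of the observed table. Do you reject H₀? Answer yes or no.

Margins: r₁=10, r₂=19, c₁=17, c₂=12, n=29
p_obs = C(10,9)·C(19,8)/C(29,17); sum pmf over tables with pmf ≤ p_obs
p-value (two-sided) = 0.01909
At α=0.01: p ≥ α → fail to reject H₀

reject H₀: no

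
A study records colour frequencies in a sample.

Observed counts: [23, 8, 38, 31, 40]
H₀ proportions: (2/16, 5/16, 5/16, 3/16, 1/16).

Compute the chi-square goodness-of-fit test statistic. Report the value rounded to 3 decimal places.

n = 140; E_i = n·p_i = [17.50, 43.75, 43.75, 26.25, 8.75]
χ² = (23−17.50)²/17.50 + (8−43.75)²/43.75 + (38−43.75)²/43.75 + (31−26.25)²/26.25 + (40−8.75)²/8.75 = 144.1638
df = 4

test statistic = 144.164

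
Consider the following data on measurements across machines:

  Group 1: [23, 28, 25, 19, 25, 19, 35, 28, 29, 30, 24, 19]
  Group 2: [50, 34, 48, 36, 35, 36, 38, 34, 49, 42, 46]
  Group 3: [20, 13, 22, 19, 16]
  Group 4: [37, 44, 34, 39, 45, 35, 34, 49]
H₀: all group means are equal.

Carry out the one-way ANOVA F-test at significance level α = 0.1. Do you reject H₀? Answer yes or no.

Group means [25.33, 40.73, 18.00, 39.62], grand mean 32.194
SSB = Σnᵢ(x̄ᵢ−x̄)² = 2814.915; SSW = ΣΣ(x−x̄ᵢ)² = 960.723
MSB = 2814.915/3 = 938.3051; MSW = 960.723/32 = 30.0226
F = MSB/MSW = 31.2533
df = (3, 32)
p-value (upper-tail) = 0.00000
At α=0.1: p < α → reject H₀

reject H₀: yes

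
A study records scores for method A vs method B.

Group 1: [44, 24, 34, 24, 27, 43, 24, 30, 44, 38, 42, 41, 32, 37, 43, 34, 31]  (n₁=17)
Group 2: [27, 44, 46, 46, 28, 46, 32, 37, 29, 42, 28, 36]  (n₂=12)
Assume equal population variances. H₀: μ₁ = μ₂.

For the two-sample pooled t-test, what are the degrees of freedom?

degrees of freedom = 27

df = n₁ + n₂ − 2 = 17 + 12 − 2 = 27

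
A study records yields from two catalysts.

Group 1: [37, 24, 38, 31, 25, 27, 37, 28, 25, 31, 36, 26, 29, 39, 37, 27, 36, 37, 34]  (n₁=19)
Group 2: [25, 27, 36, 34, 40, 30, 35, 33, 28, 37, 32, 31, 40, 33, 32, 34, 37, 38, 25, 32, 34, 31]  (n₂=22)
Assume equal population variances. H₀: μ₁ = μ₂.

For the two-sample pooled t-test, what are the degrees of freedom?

degrees of freedom = 39

df = n₁ + n₂ − 2 = 19 + 22 − 2 = 39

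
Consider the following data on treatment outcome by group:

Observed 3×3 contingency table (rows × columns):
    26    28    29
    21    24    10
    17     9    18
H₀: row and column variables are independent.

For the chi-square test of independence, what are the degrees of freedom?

degrees of freedom = 4

df = (r−1)(c−1) = (3−1)·(3−1) = 4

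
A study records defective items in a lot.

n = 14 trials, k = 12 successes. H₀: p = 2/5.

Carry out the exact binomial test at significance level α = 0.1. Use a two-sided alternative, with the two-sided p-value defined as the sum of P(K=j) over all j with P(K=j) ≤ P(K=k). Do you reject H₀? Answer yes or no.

Exact binomial: n=14, k=12, p₀=2/5=0.4000
P(X=j) = C(n,j)·p₀^j·(1−p₀)^(n−j); p = Σ P(X=j) over j with P(X=j) ≤ P(X=12)
p-value (two-sided) = 0.00061
At α=0.1: p < α → reject H₀

reject H₀: yes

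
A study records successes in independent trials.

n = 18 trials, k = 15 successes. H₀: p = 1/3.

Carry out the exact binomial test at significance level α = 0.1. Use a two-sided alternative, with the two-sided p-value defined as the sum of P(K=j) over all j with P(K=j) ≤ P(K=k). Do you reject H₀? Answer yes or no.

reject H₀: yes

Exact binomial: n=18, k=15, p₀=1/3=0.3333
P(X=j) = C(n,j)·p₀^j·(1−p₀)^(n−j); p = Σ P(X=j) over j with P(X=j) ≤ P(X=15)
p-value (two-sided) = 0.00002
At α=0.1: p < α → reject H₀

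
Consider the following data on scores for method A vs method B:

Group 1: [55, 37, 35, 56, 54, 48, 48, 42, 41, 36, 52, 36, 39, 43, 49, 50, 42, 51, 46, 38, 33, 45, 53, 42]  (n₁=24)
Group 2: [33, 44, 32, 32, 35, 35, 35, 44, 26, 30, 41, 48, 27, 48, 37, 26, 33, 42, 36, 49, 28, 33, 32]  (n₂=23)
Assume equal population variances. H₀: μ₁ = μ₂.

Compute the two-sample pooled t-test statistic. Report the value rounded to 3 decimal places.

x̄₁=44.625, s₁=6.946, n₁=24
x̄₂=35.913, s₂=7.090, n₂=23
s_p² = [23·6.946² + 22·7.090²]/45 = 49.2322
SE = √(s_p²·(1/24+1/23)) = 2.0474
t = (44.625−35.913)/2.0474 = 4.2551
df = 45

test statistic = 4.255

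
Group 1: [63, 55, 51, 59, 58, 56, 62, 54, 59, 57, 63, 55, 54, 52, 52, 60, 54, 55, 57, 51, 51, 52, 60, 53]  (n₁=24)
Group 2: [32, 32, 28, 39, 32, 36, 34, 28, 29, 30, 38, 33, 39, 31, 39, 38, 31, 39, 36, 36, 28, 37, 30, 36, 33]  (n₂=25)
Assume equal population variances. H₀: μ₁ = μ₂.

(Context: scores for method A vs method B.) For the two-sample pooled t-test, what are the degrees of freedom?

degrees of freedom = 47

df = n₁ + n₂ − 2 = 24 + 25 − 2 = 47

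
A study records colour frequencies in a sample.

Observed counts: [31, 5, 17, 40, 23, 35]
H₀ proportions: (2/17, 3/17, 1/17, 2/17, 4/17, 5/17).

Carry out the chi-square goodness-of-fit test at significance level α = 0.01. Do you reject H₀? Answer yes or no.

n = 151; E_i = n·p_i = [17.76, 26.65, 8.88, 17.76, 35.53, 44.41]
χ² = (31−17.76)²/17.76 + (5−26.65)²/26.65 + (17−8.88)²/8.88 + (40−17.76)²/17.76 + (23−35.53)²/35.53 + (35−44.41)²/44.41 = 69.1087
df = 5
p-value (upper-tail) = 0.00000
At α=0.01: p < α → reject H₀

reject H₀: yes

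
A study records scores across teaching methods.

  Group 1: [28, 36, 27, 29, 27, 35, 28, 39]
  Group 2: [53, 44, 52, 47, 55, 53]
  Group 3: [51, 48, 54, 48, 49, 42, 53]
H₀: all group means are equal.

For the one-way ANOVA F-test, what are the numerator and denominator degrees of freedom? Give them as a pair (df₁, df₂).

degrees of freedom = [2, 18]

k = 3 groups, N = 21 total
df = (k−1, N−k) = (3−1, 21−3) = (2, 18)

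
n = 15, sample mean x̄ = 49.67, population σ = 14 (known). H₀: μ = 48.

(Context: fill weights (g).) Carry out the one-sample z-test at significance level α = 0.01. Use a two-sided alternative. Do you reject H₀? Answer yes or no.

reject H₀: no

SE = σ/√n = 14/√15 = 3.6148
z = (x̄−μ₀)/SE = (49.67−48)/3.6148 = 0.4620
p-value (two-sided) = 0.64409
At α=0.01: p ≥ α → fail to reject H₀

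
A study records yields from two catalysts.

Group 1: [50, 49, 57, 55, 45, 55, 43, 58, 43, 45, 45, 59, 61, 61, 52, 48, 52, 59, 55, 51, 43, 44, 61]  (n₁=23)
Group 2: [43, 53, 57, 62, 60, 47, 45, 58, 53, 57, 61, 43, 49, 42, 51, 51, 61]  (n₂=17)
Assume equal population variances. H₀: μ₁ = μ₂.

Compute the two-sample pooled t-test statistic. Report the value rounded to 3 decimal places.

x̄₁=51.783, s₁=6.438, n₁=23
x̄₂=52.529, s₂=6.875, n₂=17
s_p² = [22·6.438² + 16·6.875²]/38 = 43.8986
SE = √(s_p²·(1/23+1/17)) = 2.1192
t = (51.783−52.529)/2.1192 = -0.3524
df = 38

test statistic = -0.352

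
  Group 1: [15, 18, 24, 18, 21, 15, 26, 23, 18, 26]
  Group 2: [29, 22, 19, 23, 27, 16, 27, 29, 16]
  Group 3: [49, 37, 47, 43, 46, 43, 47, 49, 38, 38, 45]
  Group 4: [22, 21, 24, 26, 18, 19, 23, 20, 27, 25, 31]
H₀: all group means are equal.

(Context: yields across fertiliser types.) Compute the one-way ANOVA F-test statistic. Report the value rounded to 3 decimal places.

test statistic = 64.835

Group means [20.40, 23.11, 43.82, 23.27], grand mean 28.049
SSB = Σnᵢ(x̄ᵢ−x̄)² = 3790.795; SSW = ΣΣ(x−x̄ᵢ)² = 721.107
MSB = 3790.795/3 = 1263.5985; MSW = 721.107/37 = 19.4894
F = MSB/MSW = 64.8352
df = (3, 37)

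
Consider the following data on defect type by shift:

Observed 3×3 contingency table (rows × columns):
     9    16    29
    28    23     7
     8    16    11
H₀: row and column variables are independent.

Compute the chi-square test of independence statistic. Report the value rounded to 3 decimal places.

Row totals [54, 58, 35], col totals [45, 55, 47], n=147
χ² = (9−16.53)²/16.53 + (16−20.20)²/20.20 + (29−17.27)²/17.27 + (28−17.76)²/17.76 + (23−21.70)²/21.70 + (7−18.54)²/18.54 + (8−10.71)²/10.71 + (16−13.10)²/13.10 + (11−11.19)²/11.19 = 26.7921
df = 4

test statistic = 26.792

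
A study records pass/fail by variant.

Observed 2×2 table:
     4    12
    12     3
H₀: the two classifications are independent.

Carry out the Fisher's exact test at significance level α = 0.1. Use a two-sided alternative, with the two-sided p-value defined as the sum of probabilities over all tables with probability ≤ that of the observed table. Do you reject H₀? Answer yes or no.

Margins: r₁=16, r₂=15, c₁=16, c₂=15, n=31
p_obs = C(16,4)·C(15,12)/C(31,16); sum pmf over tables with pmf ≤ p_obs
p-value (two-sided) = 0.00385
At α=0.1: p < α → reject H₀

reject H₀: yes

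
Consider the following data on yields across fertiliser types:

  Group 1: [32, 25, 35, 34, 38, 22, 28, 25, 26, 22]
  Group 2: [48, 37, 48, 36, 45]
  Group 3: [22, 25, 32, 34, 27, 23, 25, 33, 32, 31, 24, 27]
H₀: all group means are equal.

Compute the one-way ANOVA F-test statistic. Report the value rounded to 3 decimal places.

test statistic = 16.498

Group means [28.70, 42.80, 27.92], grand mean 30.963
SSB = Σnᵢ(x̄ᵢ−x̄)² = 863.146; SSW = ΣΣ(x−x̄ᵢ)² = 627.817
MSB = 863.146/2 = 431.5731; MSW = 627.817/24 = 26.1590
F = MSB/MSW = 16.4981
df = (2, 24)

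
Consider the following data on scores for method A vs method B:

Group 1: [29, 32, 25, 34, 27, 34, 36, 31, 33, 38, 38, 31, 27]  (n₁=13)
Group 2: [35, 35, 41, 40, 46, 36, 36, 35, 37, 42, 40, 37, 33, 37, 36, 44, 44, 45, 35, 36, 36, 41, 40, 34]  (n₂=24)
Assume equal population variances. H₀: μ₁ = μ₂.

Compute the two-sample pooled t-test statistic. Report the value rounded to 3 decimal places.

x̄₁=31.923, s₁=4.153, n₁=13
x̄₂=38.375, s₂=3.774, n₂=24
s_p² = [12·4.153² + 23·3.774²]/35 = 15.2728
SE = √(s_p²·(1/13+1/24)) = 1.3458
t = (31.923−38.375)/1.3458 = -4.7941
df = 35

test statistic = -4.794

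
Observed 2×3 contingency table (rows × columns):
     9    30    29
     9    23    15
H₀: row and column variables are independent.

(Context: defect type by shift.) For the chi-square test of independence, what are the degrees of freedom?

df = (r−1)(c−1) = (2−1)·(3−1) = 2

degrees of freedom = 2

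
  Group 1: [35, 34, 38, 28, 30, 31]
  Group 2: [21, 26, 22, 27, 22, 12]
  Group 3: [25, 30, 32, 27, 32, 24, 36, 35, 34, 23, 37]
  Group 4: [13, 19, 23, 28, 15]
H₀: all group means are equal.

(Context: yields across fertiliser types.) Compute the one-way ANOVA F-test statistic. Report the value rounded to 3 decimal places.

test statistic = 10.130

Group means [32.67, 21.67, 30.45, 19.60], grand mean 27.107
SSB = Σnᵢ(x̄ᵢ−x̄)² = 768.085; SSW = ΣΣ(x−x̄ᵢ)² = 606.594
MSB = 768.085/3 = 256.0282; MSW = 606.594/24 = 25.2747
F = MSB/MSW = 10.1298
df = (3, 24)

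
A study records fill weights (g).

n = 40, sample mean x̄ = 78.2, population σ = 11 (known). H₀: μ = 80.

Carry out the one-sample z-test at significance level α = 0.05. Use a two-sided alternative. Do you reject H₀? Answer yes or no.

SE = σ/√n = 11/√40 = 1.7393
z = (x̄−μ₀)/SE = (78.2−80)/1.7393 = -1.0349
p-value (two-sided) = 0.30070
At α=0.05: p ≥ α → fail to reject H₀

reject H₀: no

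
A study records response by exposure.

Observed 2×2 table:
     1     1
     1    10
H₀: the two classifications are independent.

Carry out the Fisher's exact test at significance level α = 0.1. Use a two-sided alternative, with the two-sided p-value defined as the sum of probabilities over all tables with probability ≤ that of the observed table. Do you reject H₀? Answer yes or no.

Margins: r₁=2, r₂=11, c₁=2, c₂=11, n=13
p_obs = C(2,1)·C(11,1)/C(13,2); sum pmf over tables with pmf ≤ p_obs
p-value (two-sided) = 0.29487
At α=0.1: p ≥ α → fail to reject H₀

reject H₀: no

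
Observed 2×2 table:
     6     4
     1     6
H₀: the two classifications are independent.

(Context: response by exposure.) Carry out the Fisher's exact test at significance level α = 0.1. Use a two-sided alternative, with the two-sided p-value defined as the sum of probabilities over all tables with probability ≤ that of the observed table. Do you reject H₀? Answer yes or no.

reject H₀: no

Margins: r₁=10, r₂=7, c₁=7, c₂=10, n=17
p_obs = C(10,6)·C(7,1)/C(17,7); sum pmf over tables with pmf ≤ p_obs
p-value (two-sided) = 0.13400
At α=0.1: p ≥ α → fail to reject H₀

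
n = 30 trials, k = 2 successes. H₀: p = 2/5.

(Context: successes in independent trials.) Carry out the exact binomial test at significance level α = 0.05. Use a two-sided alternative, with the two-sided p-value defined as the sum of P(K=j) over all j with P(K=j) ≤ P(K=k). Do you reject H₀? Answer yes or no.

reject H₀: yes

Exact binomial: n=30, k=2, p₀=2/5=0.4000
P(X=j) = C(n,j)·p₀^j·(1−p₀)^(n−j); p = Σ P(X=j) over j with P(X=j) ≤ P(X=2)
p-value (two-sided) = 0.00010
At α=0.05: p < α → reject H₀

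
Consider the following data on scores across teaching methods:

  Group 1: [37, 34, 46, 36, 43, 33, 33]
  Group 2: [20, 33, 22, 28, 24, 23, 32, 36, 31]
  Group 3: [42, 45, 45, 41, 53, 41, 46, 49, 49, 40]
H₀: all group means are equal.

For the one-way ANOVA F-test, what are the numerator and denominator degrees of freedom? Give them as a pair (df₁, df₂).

k = 3 groups, N = 26 total
df = (k−1, N−k) = (3−1, 26−3) = (2, 23)

degrees of freedom = [2, 23]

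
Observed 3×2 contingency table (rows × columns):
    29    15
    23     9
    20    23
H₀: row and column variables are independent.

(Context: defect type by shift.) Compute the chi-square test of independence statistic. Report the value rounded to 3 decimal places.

test statistic = 5.792

Row totals [44, 32, 43], col totals [72, 47], n=119
χ² = (29−26.62)²/26.62 + (15−17.38)²/17.38 + (23−19.36)²/19.36 + (9−12.64)²/12.64 + (20−26.02)²/26.02 + (23−16.98)²/16.98 = 5.7924
df = 2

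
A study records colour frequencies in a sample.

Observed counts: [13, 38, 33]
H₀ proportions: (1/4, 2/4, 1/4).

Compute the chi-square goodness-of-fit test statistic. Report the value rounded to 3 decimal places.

n = 84; E_i = n·p_i = [21.00, 42.00, 21.00]
χ² = (13−21.00)²/21.00 + (38−42.00)²/42.00 + (33−21.00)²/21.00 = 10.2857
df = 2

test statistic = 10.286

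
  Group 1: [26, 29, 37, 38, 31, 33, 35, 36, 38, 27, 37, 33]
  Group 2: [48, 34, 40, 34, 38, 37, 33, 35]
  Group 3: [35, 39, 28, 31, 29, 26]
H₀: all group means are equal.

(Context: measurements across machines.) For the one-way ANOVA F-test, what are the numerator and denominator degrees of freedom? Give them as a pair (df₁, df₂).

degrees of freedom = [2, 23]

k = 3 groups, N = 26 total
df = (k−1, N−k) = (3−1, 26−3) = (2, 23)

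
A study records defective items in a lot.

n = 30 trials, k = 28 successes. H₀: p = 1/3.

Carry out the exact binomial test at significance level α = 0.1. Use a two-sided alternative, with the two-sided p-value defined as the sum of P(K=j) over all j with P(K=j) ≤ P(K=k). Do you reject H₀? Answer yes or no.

Exact binomial: n=30, k=28, p₀=1/3=0.3333
P(X=j) = C(n,j)·p₀^j·(1−p₀)^(n−j); p = Σ P(X=j) over j with P(X=j) ≤ P(X=28)
p-value (two-sided) = 0.00000
At α=0.1: p < α → reject H₀

reject H₀: yes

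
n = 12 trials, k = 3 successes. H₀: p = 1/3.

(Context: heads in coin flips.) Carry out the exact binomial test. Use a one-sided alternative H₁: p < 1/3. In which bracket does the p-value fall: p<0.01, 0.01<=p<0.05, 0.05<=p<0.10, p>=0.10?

Exact binomial: n=12, k=3, p₀=1/3=0.3333
P(X≤3) from Σ C(n,i)·p₀^i·(1−p₀)^(n−i)
p-value (one-sided, H₁ less) = 0.39307
→ bracket: p>=0.10

p-value bracket: p>=0.10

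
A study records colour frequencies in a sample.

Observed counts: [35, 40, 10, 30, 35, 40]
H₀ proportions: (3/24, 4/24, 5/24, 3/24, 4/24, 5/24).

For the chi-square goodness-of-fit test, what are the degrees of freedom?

df = k − 1 = 6 − 1 = 5

degrees of freedom = 5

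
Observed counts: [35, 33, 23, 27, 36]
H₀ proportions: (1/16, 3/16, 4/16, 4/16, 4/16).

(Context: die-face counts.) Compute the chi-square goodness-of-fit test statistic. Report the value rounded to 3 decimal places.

n = 154; E_i = n·p_i = [9.62, 28.88, 38.50, 38.50, 38.50]
χ² = (35−9.62)²/9.62 + (33−28.88)²/28.88 + (23−38.50)²/38.50 + (27−38.50)²/38.50 + (36−38.50)²/38.50 = 77.3247
df = 4

test statistic = 77.325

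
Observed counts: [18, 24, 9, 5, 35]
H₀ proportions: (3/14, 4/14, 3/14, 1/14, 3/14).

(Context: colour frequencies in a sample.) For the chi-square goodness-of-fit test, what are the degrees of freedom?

df = k − 1 = 5 − 1 = 4

degrees of freedom = 4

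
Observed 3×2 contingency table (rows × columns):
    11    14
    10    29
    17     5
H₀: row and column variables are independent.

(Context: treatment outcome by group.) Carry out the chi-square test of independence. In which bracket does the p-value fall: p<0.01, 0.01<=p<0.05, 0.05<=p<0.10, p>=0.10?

p-value bracket: p<0.01

Row totals [25, 39, 22], col totals [38, 48], n=86
χ² = (11−11.05)²/11.05 + (14−13.95)²/13.95 + (10−17.23)²/17.23 + (29−21.77)²/21.77 + (17−9.72)²/9.72 + (5−12.28)²/12.28 = 15.2047
df = 2
p-value (upper-tail) = 0.00050
→ bracket: p<0.01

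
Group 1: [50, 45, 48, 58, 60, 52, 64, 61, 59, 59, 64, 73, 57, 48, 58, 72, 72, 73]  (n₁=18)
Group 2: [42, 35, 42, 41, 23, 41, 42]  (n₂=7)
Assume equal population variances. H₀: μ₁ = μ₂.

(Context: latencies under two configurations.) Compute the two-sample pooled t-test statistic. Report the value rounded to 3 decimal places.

test statistic = 5.724

x̄₁=59.611, s₁=8.919, n₁=18
x̄₂=38.000, s₂=7.071, n₂=7
s_p² = [17·8.919² + 6·7.071²]/23 = 71.8382
SE = √(s_p²·(1/18+1/7)) = 3.7754
t = (59.611−38.000)/3.7754 = 5.7242
df = 23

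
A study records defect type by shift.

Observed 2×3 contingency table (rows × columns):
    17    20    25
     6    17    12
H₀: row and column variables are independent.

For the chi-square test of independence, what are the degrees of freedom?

degrees of freedom = 2

df = (r−1)(c−1) = (2−1)·(3−1) = 2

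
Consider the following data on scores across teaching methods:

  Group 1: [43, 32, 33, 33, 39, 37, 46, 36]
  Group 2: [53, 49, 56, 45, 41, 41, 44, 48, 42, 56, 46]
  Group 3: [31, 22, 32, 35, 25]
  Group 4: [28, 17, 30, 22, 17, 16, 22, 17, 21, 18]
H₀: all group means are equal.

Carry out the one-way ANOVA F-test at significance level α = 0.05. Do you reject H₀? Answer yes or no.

Group means [37.38, 47.36, 29.00, 20.80], grand mean 34.500
SSB = Σnᵢ(x̄ᵢ−x̄)² = 3914.480; SSW = ΣΣ(x−x̄ᵢ)² = 818.020
MSB = 3914.480/3 = 1304.8265; MSW = 818.020/30 = 27.2673
F = MSB/MSW = 47.8531
df = (3, 30)
p-value (upper-tail) = 0.00000
At α=0.05: p < α → reject H₀

reject H₀: yes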